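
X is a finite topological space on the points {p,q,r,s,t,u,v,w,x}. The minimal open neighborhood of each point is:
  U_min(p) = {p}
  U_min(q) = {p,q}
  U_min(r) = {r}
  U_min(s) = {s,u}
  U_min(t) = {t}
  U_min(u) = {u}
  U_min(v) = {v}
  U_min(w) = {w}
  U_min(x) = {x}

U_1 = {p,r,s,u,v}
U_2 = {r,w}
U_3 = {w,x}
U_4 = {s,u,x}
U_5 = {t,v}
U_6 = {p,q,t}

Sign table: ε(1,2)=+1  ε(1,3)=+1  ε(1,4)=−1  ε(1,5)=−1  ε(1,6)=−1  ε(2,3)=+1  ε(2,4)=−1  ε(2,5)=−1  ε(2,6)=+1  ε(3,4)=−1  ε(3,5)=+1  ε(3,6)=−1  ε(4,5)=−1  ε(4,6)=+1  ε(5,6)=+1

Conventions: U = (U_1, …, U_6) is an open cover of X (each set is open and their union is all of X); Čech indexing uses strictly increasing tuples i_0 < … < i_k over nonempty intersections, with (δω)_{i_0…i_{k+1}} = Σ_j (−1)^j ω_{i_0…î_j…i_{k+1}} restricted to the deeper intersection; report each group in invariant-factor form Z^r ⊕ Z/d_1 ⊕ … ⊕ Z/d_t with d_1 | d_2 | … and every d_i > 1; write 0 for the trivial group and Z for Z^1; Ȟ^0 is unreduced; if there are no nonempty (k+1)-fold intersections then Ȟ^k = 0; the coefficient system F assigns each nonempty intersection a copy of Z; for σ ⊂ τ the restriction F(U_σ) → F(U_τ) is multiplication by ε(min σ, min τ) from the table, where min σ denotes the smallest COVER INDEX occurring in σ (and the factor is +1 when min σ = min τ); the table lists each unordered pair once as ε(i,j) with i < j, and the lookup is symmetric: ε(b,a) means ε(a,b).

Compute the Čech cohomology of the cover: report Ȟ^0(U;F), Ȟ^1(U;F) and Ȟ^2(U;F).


Ȟ^0 = Z,  Ȟ^1 = Z^2,  Ȟ^2 = 0

cover nerve:
  U12={r} U14={s,u} U15={v} U16={p} U23={w} U34={x} U56={t}
C dims 6,7; δ0: rk 5, SNF 1^5
Ȟ^0: (6−5)−0=1 ⇒ Z
Ȟ^1: (7−0)−5=2 ⇒ Z^2
Ȟ^2: (0−0)−0=0 ⇒ 0


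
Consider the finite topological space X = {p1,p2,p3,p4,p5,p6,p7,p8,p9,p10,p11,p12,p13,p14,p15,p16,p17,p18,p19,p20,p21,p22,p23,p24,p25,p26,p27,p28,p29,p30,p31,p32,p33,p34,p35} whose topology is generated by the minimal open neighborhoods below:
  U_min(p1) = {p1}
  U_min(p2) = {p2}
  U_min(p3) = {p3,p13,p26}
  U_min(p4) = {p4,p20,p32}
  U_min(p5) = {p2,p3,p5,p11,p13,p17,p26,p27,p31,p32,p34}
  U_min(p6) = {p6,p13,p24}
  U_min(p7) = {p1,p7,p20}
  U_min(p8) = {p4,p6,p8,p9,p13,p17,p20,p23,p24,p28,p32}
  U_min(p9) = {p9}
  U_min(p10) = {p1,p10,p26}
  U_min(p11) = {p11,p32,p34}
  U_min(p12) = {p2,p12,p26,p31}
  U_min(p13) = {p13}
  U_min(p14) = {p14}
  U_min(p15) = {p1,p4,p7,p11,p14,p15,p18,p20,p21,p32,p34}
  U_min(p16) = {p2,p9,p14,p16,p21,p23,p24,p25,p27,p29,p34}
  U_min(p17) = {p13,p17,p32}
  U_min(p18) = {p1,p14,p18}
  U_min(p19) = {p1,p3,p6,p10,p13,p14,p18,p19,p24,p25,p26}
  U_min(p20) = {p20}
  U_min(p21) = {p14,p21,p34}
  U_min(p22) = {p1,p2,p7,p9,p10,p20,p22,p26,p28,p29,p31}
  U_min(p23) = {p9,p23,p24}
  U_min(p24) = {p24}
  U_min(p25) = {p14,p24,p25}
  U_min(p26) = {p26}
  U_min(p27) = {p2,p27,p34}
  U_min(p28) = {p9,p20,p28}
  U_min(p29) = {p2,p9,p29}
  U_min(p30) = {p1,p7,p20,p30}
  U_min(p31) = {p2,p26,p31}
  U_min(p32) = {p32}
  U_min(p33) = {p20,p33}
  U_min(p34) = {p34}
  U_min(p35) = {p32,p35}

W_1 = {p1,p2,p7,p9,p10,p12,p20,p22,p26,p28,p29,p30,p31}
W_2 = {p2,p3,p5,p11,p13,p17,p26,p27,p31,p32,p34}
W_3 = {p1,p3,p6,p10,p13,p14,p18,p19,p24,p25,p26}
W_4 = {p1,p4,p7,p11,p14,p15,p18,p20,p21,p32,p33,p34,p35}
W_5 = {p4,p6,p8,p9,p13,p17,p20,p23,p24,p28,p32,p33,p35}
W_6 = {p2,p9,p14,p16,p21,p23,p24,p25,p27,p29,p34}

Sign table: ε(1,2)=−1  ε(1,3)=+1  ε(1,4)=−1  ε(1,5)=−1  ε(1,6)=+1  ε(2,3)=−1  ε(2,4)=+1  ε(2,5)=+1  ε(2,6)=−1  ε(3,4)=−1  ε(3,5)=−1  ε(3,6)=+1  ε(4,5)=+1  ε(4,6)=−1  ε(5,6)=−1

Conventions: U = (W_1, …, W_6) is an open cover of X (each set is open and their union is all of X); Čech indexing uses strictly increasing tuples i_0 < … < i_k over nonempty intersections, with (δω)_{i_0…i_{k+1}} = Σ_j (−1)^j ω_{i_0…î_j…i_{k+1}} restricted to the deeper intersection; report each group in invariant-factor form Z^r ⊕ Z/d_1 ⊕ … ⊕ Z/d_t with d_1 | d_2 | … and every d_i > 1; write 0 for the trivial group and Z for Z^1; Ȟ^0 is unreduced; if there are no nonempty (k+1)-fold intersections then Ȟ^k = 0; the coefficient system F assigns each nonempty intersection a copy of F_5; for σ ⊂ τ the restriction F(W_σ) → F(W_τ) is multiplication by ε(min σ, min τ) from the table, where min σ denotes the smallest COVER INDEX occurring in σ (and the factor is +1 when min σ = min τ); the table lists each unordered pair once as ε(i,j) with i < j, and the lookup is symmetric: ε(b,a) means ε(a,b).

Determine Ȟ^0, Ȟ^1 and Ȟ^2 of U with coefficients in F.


nonempty overlaps:
  W12={p2,p26,p31} W13={p1,p10,p26} W14={p1,p7,p20} W15={p9,p20,p28} W16={p2,p9,p29} W23={p3,p13,p26} W24={p11,p32,p34} W25={p13,p17,p32} W26={p2,p27,p34} W34={p1,p14,p18} W35={p6,p13,p24} W36={p14,p24,p25} W45={p4,p20,p32,p33,p35} W46={p14,p21,p34} W56={p9,p23,p24}
  W123={p26} W126={p2} W134={p1} W145={p20} W156={p9} W235={p13} W245={p32} W246={p34} W346={p14} W356={p24}
C dims 6,15,10; δ0: rk_F5 5; δ1: rk_F5 10
degree 0: 6−5−0 = 1 → Ȟ^0 ≅ Z/5
degree 1: 15−10−5 = 0 → Ȟ^1 ≅ 0
degree 2: 10−0−10 = 0 → Ȟ^2 ≅ 0

Ȟ^0 = Z/5; Ȟ^1 = 0; Ȟ^2 = 0


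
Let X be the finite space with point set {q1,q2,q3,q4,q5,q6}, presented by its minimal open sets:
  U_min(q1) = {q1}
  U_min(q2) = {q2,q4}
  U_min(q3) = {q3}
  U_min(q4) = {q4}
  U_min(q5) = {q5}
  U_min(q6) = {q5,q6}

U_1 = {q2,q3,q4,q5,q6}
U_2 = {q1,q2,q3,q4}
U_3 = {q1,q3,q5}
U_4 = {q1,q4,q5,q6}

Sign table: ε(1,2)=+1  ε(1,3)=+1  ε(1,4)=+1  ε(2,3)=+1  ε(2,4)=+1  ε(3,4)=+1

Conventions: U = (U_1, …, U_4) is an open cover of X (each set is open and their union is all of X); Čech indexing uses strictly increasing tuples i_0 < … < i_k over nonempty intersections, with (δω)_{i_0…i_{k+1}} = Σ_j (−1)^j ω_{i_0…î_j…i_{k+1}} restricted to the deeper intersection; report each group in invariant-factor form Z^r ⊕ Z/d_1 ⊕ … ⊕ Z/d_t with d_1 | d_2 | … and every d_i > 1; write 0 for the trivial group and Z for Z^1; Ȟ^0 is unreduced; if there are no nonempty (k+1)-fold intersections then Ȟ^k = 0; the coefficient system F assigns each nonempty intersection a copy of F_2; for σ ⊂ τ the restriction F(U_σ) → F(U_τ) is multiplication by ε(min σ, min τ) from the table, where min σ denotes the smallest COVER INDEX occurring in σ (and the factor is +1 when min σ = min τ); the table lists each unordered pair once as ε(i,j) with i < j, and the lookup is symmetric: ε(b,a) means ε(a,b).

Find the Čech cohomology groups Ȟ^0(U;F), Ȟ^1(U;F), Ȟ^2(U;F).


Ȟ^0 ≅ Z/2; Ȟ^1 ≅ 0; Ȟ^2 ≅ Z/2

nerve of the cover:
  U12={q2,q3,q4} U13={q3,q5} U14={q4,q5,q6} U23={q1,q3} U24={q1,q4} U34={q1,q5}
  U123={q3} U124={q4} U134={q5} U234={q1}
C dims 4,6,4; δ0: rk_F2 3; δ1: rk_F2 3
Ȟ^0 = (4 − 3) − 0 = 1, so Ȟ^0 ≅ Z/2
Ȟ^1 = (6 − 3) − 3 = 0, so Ȟ^1 ≅ 0
Ȟ^2 = (4 − 0) − 3 = 1, so Ȟ^2 ≅ Z/2


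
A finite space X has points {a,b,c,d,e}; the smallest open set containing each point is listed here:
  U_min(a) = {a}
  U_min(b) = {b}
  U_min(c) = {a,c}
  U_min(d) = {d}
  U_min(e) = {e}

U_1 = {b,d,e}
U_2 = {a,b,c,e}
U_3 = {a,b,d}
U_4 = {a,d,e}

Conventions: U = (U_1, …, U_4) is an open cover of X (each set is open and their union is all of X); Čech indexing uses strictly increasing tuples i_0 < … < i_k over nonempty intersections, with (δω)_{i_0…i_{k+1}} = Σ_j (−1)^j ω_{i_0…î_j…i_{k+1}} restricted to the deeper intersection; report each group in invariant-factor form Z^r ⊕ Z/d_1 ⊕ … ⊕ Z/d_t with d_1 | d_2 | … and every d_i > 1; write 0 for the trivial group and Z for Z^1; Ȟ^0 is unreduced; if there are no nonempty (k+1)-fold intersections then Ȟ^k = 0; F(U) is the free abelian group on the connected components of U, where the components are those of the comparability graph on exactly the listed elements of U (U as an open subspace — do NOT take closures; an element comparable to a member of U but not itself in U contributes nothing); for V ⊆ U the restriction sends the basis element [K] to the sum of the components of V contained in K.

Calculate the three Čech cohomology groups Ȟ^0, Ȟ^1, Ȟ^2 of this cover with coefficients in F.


Ȟ^0 ≅ Z^4, Ȟ^1 ≅ 0 and Ȟ^2 ≅ 0

intersection data:
  U12={b,e} U13={b,d} U14={d,e} U23={a,b} U24={a,e} U34={a,d}
  U123={b} U124={e} U134={d} U234={a}
components per intersection:
  U1: {b} {d} {e}
  U2: {a,c} {b} {e}
  U3: {a} {b} {d}
  U4: {a} {d} {e}
  U12: {b} {e}
  U13: {b} {d}
  U14: {d} {e}
  U23: {a} {b}
  U24: {a} {e}
  U34: {a} {d}
  U123: {b}
  U124: {e}
  U134: {d}
  U234: {a}
C dims 12,12,4; δ0: rk 8, SNF 1^8; δ1: rk 4, SNF 1^4
Ȟ^0 = (12 − 8) − 0 = 4, so Ȟ^0 ≅ Z^4
Ȟ^1 = (12 − 4) − 8 = 0, so Ȟ^1 ≅ 0
Ȟ^2 = (4 − 0) − 4 = 0, so Ȟ^2 ≅ 0


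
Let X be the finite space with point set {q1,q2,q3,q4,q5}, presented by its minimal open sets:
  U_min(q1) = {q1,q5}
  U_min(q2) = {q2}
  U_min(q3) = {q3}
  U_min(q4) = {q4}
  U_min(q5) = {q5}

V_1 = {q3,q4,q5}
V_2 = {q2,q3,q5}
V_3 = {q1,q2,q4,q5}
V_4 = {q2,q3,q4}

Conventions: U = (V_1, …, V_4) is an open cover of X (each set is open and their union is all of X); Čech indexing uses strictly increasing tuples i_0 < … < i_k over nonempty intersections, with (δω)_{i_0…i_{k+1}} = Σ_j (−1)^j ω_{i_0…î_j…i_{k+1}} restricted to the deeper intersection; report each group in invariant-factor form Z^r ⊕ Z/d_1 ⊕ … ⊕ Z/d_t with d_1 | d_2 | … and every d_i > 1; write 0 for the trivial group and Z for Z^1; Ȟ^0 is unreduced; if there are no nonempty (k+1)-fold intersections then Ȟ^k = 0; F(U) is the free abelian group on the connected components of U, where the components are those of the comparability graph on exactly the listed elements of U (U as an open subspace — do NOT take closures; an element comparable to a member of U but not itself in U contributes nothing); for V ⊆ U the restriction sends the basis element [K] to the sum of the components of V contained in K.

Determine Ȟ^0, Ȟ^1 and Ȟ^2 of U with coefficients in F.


Ȟ^0 = Z^4, Ȟ^1 = 0, Ȟ^2 = 0

nonempty intersections:
  V12={q3,q5} V13={q4,q5} V14={q3,q4} V23={q2,q5} V24={q2,q3} V34={q2,q4}
  V123={q5} V124={q3} V134={q4} V234={q2}
components per intersection:
  V1: {q3} {q4} {q5}
  V2: {q2} {q3} {q5}
  V3: {q1,q5} {q2} {q4}
  V4: {q2} {q3} {q4}
  V12: {q3} {q5}
  V13: {q4} {q5}
  V14: {q3} {q4}
  V23: {q2} {q5}
  V24: {q2} {q3}
  V34: {q2} {q4}
  V123: {q5}
  V124: {q3}
  V134: {q4}
  V234: {q2}
C dims 12,12,4; δ0: rk 8, SNF 1^8; δ1: rk 4, SNF 1^4
Ȟ^0: (12−8)−0=4 ⇒ Z^4
Ȟ^1: (12−4)−8=0 ⇒ 0
Ȟ^2: (4−0)−4=0 ⇒ 0


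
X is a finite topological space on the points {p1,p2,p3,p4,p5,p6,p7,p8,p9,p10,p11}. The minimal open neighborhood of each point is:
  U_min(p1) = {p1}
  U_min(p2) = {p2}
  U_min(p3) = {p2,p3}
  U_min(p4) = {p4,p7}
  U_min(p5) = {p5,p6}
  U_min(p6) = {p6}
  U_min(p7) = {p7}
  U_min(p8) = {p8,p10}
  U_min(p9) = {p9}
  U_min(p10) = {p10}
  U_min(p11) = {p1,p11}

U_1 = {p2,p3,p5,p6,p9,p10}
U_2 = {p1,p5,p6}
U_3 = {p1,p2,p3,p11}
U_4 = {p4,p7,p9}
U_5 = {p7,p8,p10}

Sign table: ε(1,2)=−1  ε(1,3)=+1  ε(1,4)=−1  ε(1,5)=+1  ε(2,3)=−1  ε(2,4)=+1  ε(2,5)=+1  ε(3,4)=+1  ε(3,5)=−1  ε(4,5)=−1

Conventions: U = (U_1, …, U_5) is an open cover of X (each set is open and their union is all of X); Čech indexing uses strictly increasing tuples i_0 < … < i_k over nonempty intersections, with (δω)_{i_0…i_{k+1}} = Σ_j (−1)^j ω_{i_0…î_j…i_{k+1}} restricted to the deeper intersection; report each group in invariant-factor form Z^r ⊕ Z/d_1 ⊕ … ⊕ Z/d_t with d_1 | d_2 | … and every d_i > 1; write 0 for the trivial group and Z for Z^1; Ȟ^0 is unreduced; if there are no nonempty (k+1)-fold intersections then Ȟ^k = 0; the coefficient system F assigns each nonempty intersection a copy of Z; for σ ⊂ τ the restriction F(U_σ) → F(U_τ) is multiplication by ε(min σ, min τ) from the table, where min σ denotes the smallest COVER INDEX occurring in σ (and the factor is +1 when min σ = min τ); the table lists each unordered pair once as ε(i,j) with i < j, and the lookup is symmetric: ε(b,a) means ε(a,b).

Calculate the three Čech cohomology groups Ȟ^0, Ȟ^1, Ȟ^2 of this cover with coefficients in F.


Ȟ^0 ≅ Z,  Ȟ^1 ≅ Z^2,  Ȟ^2 ≅ 0

nonempty overlaps:
  U12={p5,p6} U13={p2,p3} U14={p9} U15={p10} U23={p1} U45={p7}
C dims 5,6; δ0: rk 4, SNF 1^4
degree 0: 5−4−0 = 1 → Ȟ^0 ≅ Z
degree 1: 6−0−4 = 2 → Ȟ^1 ≅ Z^2
degree 2: 0−0−0 = 0 → Ȟ^2 ≅ 0


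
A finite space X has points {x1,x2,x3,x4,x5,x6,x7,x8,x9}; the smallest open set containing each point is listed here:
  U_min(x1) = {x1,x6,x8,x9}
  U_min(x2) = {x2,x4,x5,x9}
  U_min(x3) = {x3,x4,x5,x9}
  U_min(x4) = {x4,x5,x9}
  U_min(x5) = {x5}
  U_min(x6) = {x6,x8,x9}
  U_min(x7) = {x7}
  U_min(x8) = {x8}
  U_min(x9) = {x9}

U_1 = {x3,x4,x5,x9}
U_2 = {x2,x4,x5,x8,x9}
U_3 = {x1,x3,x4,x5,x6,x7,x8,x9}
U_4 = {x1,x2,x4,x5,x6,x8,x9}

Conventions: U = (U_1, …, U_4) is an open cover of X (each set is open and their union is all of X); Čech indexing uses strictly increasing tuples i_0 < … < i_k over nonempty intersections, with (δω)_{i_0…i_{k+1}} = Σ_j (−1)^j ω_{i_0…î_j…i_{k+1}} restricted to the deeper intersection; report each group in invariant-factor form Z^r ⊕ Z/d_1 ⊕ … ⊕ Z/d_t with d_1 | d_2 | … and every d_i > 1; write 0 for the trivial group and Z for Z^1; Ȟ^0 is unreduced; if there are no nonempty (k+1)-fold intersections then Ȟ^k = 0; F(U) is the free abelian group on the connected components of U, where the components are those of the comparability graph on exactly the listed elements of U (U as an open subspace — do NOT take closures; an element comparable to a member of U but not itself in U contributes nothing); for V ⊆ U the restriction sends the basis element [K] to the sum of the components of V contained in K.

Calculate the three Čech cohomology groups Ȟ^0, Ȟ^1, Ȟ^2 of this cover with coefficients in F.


Ȟ^0 = Z^2; Ȟ^1 = 0; Ȟ^2 = 0

nonempty overlaps:
  U12={x4,x5,x9} U13={x3,x4,x5,x9} U14={x4,x5,x9} U23={x4,x5,x8,x9} U24={x2,x4,x5,x8,x9} U34={x1,x4,x5,x6,x8,x9}
  U123={x4,x5,x9} U124={x4,x5,x9} U134={x4,x5,x9} U234={x4,x5,x8,x9}
  U1234={x4,x5,x9}
components per intersection:
  U1: {x3,x4,x5,x9}
  U2: {x2,x4,x5,x9} {x8}
  U3: {x1,x3,x4,x5,x6,x8,x9} {x7}
  U4: {x1,x2,x4,x5,x6,x8,x9}
  U12: {x4,x5,x9}
  U13: {x3,x4,x5,x9}
  U14: {x4,x5,x9}
  U23: {x4,x5,x9} {x8}
  U24: {x2,x4,x5,x9} {x8}
  U34: {x1,x4,x5,x6,x8,x9}
  U123: {x4,x5,x9}
  U124: {x4,x5,x9}
  U134: {x4,x5,x9}
  U234: {x4,x5,x9} {x8}
  U1234: {x4,x5,x9}
C dims 6,8,5,1; δ0: rk 4, SNF 1^4; δ1: rk 4, SNF 1^4; δ2: rk 1, SNF 1^1
degree 0: 6−4−0 = 2 → Ȟ^0 ≅ Z^2
degree 1: 8−4−4 = 0 → Ȟ^1 ≅ 0
degree 2: 5−1−4 = 0 → Ȟ^2 ≅ 0


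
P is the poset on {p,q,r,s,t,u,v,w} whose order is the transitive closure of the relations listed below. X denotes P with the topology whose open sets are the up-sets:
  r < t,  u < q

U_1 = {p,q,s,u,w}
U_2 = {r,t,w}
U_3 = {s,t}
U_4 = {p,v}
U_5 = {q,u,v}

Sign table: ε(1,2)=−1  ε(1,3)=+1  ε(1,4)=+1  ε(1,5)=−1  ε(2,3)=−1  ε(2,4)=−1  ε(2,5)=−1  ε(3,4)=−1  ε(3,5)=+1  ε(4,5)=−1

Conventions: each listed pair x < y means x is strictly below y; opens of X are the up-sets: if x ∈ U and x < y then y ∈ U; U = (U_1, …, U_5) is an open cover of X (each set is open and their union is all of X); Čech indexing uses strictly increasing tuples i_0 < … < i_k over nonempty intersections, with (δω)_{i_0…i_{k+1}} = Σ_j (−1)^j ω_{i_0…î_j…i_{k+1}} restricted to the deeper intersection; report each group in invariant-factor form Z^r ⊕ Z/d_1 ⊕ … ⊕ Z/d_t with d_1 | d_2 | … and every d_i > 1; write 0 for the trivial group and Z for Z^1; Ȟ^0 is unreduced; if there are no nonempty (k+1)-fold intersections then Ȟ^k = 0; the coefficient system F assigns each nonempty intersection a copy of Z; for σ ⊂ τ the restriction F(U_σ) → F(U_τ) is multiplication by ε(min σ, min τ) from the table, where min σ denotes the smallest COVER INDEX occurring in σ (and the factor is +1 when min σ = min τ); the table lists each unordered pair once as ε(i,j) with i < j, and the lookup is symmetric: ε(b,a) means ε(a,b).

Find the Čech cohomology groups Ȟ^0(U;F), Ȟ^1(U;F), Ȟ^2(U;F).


intersection data:
  U12={w} U13={s} U14={p} U15={q,u} U23={t} U45={v}
C dims 5,6; δ0: rk 4, SNF 1^4
Ȟ^0 = (5 − 4) − 0 = 1, so Ȟ^0 ≅ Z
Ȟ^1 = (6 − 0) − 4 = 2, so Ȟ^1 ≅ Z^2
Ȟ^2 = (0 − 0) − 0 = 0, so Ȟ^2 ≅ 0

Ȟ^0 ≅ Z; Ȟ^1 ≅ Z^2; Ȟ^2 ≅ 0


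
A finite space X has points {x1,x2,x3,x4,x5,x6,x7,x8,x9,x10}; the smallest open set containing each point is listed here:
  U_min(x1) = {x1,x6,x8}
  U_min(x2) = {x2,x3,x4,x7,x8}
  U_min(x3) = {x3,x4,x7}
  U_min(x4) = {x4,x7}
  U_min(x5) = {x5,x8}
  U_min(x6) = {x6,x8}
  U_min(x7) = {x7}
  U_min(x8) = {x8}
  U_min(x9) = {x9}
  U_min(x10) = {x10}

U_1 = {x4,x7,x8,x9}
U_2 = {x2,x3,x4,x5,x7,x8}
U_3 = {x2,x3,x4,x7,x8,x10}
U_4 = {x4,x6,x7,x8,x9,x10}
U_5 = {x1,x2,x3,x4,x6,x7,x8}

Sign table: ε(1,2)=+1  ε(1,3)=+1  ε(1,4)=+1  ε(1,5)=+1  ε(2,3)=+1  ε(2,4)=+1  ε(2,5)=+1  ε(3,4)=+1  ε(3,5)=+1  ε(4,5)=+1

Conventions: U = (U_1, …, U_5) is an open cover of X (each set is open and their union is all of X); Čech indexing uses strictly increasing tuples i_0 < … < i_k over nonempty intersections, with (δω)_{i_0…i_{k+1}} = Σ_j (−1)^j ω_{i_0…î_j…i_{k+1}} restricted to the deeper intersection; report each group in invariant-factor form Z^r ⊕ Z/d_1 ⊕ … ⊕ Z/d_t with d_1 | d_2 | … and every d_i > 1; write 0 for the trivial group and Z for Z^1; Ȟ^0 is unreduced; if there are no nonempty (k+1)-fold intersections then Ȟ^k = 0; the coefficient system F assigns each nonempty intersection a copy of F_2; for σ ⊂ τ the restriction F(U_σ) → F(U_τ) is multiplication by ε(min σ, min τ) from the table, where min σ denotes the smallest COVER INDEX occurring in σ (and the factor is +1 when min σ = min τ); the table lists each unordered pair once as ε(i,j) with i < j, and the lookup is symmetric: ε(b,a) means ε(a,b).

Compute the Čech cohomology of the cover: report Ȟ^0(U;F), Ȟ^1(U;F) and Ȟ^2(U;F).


Ȟ^0 = Z/2; Ȟ^1 = 0; Ȟ^2 = 0

nonempty overlaps:
  U12={x4,x7,x8} U13={x4,x7,x8} U14={x4,x7,x8,x9} U15={x4,x7,x8} U23={x2,x3,x4,x7,x8} U24={x4,x7,x8} U25={x2,x3,x4,x7,x8} U34={x4,x7,x8,x10} U35={x2,x3,x4,x7,x8} U45={x4,x6,x7,x8}
  U123={x4,x7,x8} U124={x4,x7,x8} U125={x4,x7,x8} U134={x4,x7,x8} U135={x4,x7,x8} U145={x4,x7,x8} U234={x4,x7,x8} U235={x2,x3,x4,x7,x8} U245={x4,x7,x8} U345={x4,x7,x8}
  U1234={x4,x7,x8} U1235={x4,x7,x8} U1245={x4,x7,x8} U1345={x4,x7,x8} U2345={x4,x7,x8}
  U12345={x4,x7,x8}
C dims 5,10,10,5; δ0: rk_F2 4; δ1: rk_F2 6; δ2: rk_F2 4
degree 0: 5−4−0 = 1 → Ȟ^0 ≅ Z/2
degree 1: 10−6−4 = 0 → Ȟ^1 ≅ 0
degree 2: 10−4−6 = 0 → Ȟ^2 ≅ 0


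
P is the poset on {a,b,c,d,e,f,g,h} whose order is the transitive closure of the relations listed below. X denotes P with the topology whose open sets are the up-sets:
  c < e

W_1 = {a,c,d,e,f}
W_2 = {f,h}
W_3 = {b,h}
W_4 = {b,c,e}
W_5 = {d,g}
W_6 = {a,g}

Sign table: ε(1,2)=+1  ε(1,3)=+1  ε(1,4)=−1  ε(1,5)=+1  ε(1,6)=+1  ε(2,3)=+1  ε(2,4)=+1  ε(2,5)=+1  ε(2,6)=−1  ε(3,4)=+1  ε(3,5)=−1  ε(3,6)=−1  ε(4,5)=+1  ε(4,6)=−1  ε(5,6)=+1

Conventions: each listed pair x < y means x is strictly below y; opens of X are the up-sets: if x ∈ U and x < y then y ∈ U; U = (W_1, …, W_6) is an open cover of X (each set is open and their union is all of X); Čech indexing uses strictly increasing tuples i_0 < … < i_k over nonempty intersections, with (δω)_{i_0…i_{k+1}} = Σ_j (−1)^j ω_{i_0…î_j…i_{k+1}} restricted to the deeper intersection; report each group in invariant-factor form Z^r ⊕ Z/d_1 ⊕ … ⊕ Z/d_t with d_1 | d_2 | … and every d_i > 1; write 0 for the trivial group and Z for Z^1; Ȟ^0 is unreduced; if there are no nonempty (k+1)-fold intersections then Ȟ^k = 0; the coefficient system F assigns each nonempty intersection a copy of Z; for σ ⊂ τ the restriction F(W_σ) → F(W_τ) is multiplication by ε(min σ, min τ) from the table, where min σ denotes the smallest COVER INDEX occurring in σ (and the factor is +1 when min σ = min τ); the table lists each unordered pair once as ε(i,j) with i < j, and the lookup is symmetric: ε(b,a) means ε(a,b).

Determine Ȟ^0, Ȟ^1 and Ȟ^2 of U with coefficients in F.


Ȟ^0(U;F) ≅ 0,  Ȟ^1(U;F) ≅ Z ⊕ Z/2,  Ȟ^2(U;F) ≅ 0

nonempty intersections:
  W12={f} W14={c,e} W15={d} W16={a} W23={h} W34={b} W56={g}
C dims 6,7; δ0: rk 6, SNF 1^5·2
Ȟ^0: (6−6)−0=0 ⇒ 0
Ȟ^1: (7−0)−6=1 plus torsion [2] ⇒ Z ⊕ Z/2
Ȟ^2: (0−0)−0=0 ⇒ 0


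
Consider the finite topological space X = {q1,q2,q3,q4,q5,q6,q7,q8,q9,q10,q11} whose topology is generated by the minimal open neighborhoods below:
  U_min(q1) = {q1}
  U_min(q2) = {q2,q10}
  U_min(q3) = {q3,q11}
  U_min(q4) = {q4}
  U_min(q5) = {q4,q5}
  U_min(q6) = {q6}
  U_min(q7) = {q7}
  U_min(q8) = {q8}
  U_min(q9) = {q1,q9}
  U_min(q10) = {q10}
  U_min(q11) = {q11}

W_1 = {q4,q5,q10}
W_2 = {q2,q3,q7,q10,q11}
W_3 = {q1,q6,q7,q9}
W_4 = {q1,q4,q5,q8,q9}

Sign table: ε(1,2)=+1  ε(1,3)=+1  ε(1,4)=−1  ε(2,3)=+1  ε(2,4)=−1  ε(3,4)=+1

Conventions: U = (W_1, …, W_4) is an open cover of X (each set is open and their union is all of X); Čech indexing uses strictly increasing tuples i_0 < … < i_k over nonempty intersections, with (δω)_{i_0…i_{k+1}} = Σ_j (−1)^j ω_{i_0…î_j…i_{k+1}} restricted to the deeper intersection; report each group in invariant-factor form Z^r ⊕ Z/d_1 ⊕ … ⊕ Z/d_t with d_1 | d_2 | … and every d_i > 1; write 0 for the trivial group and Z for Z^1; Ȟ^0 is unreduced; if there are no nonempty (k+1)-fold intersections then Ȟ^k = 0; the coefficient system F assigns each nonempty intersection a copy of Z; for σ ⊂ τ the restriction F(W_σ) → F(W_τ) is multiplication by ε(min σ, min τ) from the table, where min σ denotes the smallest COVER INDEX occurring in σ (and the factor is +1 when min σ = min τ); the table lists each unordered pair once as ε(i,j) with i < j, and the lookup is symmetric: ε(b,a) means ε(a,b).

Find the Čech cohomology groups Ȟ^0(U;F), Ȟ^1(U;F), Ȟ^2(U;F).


Ȟ^0 ≅ 0; Ȟ^1 ≅ Z/2; Ȟ^2 ≅ 0

nerve simplices:
  W12={q10} W14={q4,q5} W23={q7} W34={q1,q9}
C dims 4,4; δ0: rk 4, SNF 1^3·2
degree 0: 4−4−0 = 0 → Ȟ^0 ≅ 0
degree 1: 4−0−4 = 0 plus torsion [2] → Ȟ^1 ≅ Z/2
degree 2: 0−0−0 = 0 → Ȟ^2 ≅ 0


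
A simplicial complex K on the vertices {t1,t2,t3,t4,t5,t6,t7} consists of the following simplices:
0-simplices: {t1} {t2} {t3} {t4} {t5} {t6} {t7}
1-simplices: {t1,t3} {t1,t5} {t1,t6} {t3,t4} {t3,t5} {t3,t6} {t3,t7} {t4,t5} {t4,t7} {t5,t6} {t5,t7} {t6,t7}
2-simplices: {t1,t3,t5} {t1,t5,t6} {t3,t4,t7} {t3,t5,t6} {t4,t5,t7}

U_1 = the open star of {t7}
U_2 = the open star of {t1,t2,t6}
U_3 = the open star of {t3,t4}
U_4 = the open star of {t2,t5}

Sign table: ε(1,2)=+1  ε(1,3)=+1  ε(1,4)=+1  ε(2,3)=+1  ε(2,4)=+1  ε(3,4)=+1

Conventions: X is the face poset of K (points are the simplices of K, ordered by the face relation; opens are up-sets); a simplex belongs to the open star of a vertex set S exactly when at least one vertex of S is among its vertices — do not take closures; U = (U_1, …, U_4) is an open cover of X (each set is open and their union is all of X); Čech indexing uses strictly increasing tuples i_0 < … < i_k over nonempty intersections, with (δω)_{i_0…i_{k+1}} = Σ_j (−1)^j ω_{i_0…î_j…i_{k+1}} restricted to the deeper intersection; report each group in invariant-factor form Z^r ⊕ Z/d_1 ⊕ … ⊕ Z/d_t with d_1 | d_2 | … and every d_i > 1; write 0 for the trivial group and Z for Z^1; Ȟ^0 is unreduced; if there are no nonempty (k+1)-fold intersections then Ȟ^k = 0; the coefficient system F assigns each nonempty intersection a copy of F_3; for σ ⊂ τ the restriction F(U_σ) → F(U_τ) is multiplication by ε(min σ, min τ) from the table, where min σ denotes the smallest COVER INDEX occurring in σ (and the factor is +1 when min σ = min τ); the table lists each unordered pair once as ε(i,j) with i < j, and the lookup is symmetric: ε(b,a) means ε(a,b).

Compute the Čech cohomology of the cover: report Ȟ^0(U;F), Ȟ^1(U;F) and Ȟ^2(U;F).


cover nerve:
  U1={{t7},{t3,t7},{t4,t7},{t5,t7},{t6,t7},{t3,t4,t7},{t4,t5,t7}} U2={{t1},{t2},{t6},{t1,t3},{t1,t5},{t1,t6},{t3,t6},{t5,t6},{t6,t7},{t1,t3,t5},{t1,t5,t6},{t3,t5,t6}} U3={{t3},{t4},{t1,t3},{t3,t4},{t3,t5},{t3,t6},{t3,t7},{t4,t5},{t4,t7},{t1,t3,t5},{t3,t4,t7},{t3,t5,t6},{t4,t5,t7}} U4={{t2},{t5},{t1,t5},{t3,t5},{t4,t5},{t5,t6},{t5,t7},{t1,t3,t5},{t1,t5,t6},{t3,t5,t6},{t4,t5,t7}}
  U12={{t6,t7}} U13={{t3,t7},{t4,t7},{t3,t4,t7},{t4,t5,t7}} U14={{t5,t7},{t4,t5,t7}} U23={{t1,t3},{t3,t6},{t1,t3,t5},{t3,t5,t6}} U24={{t2},{t1,t5},{t5,t6},{t1,t3,t5},{t1,t5,t6},{t3,t5,t6}} U34={{t3,t5},{t4,t5},{t1,t3,t5},{t3,t5,t6},{t4,t5,t7}}
  U134={{t4,t5,t7}} U234={{t1,t3,t5},{t3,t5,t6}}
C dims 4,6,2; δ0: rk_F3 3; δ1: rk_F3 2
Ȟ^0: (4−3)−0=1 ⇒ Z/3
Ȟ^1: (6−2)−3=1 ⇒ Z/3
Ȟ^2: (2−0)−2=0 ⇒ 0

Ȟ^0(U;F) ≅ Z/3, Ȟ^1(U;F) ≅ Z/3, Ȟ^2(U;F) ≅ 0


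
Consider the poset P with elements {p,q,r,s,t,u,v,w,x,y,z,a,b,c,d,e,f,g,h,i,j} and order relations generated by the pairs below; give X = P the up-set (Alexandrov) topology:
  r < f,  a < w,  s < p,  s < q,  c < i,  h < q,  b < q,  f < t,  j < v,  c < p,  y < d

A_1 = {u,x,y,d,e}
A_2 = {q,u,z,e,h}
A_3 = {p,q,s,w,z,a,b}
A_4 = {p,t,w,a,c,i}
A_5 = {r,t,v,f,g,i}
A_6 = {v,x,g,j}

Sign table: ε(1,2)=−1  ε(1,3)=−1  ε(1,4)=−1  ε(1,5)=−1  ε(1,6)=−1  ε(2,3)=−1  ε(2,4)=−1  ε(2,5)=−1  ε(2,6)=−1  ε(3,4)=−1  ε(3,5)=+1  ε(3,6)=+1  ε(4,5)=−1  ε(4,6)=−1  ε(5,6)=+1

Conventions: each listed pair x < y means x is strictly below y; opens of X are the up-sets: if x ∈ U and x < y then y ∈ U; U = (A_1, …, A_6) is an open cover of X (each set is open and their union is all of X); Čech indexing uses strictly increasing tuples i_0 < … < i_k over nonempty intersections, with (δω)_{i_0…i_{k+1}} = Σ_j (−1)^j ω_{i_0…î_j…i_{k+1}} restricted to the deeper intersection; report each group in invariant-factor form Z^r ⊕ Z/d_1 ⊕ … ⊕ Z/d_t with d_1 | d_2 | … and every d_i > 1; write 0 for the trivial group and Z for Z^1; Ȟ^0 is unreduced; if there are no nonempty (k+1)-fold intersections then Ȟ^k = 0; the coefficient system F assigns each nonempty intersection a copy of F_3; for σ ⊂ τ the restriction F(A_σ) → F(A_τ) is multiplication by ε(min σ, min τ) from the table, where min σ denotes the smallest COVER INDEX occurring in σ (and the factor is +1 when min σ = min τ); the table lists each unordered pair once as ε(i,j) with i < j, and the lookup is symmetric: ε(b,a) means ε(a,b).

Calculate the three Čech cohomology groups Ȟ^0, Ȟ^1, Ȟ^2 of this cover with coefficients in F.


Ȟ^0(U;F) ≅ 0; Ȟ^1(U;F) ≅ 0; Ȟ^2(U;F) ≅ 0

nonempty overlaps:
  A12={u,e} A16={x} A23={q,z} A34={p,w,a} A45={t,i} A56={v,g}
C dims 6,6; δ0: rk_F3 6
degree 0: 6−6−0 = 0 → Ȟ^0 ≅ 0
degree 1: 6−0−6 = 0 → Ȟ^1 ≅ 0
degree 2: 0−0−0 = 0 → Ȟ^2 ≅ 0


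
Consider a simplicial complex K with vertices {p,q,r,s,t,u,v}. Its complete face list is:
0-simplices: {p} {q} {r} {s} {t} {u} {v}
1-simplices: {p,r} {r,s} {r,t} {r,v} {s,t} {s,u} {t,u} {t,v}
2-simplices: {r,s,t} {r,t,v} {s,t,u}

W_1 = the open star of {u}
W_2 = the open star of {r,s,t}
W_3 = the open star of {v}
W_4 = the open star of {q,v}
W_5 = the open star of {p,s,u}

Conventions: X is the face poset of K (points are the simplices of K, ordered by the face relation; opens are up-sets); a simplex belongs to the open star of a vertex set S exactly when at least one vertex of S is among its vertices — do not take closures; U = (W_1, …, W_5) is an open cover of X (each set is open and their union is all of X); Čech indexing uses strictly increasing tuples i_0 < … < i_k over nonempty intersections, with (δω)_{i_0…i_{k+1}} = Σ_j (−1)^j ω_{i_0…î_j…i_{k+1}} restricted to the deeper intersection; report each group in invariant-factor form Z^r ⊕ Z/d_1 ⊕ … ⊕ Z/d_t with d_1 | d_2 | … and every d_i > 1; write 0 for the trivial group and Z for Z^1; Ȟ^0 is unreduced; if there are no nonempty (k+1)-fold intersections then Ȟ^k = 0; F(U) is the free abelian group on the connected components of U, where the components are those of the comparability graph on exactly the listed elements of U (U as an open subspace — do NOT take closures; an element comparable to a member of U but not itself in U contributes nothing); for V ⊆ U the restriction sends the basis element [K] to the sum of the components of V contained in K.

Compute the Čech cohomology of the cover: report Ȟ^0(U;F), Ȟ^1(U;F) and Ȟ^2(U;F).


cover nerve:
  W1={{u},{s,u},{t,u},{s,t,u}} W2={{r},{s},{t},{p,r},{r,s},{r,t},{r,v},{s,t},{s,u},{t,u},{t,v},{r,s,t},{r,t,v},{s,t,u}} W3={{v},{r,v},{t,v},{r,t,v}} W4={{q},{v},{r,v},{t,v},{r,t,v}} W5={{p},{s},{u},{p,r},{r,s},{s,t},{s,u},{t,u},{r,s,t},{s,t,u}}
  W12={{s,u},{t,u},{s,t,u}} W15={{u},{s,u},{t,u},{s,t,u}} W23={{r,v},{t,v},{r,t,v}} W24={{r,v},{t,v},{r,t,v}} W25={{s},{p,r},{r,s},{s,t},{s,u},{t,u},{r,s,t},{s,t,u}} W34={{v},{r,v},{t,v},{r,t,v}}
  W125={{s,u},{t,u},{s,t,u}} W234={{r,v},{t,v},{r,t,v}}
components per intersection:
  W1: {{u},{s,u},{t,u},{s,t,u}}
  W2: {{r},{s},{t},{p,r},{r,s},{r,t},{r,v},{s,t},{s,u},{t,u},{t,v},{r,s,t},{r,t,v},{s,t,u}}
  W3: {{v},{r,v},{t,v},{r,t,v}}
  W4: {{q}} {{v},{r,v},{t,v},{r,t,v}}
  W5: {{p},{p,r}} {{s},{u},{r,s},{s,t},{s,u},{t,u},{r,s,t},{s,t,u}}
  W12: {{s,u},{t,u},{s,t,u}}
  W15: {{u},{s,u},{t,u},{s,t,u}}
  W23: {{r,v},{t,v},{r,t,v}}
  W24: {{r,v},{t,v},{r,t,v}}
  W25: {{s},{r,s},{s,t},{s,u},{t,u},{r,s,t},{s,t,u}} {{p,r}}
  W34: {{v},{r,v},{t,v},{r,t,v}}
  W125: {{s,u},{t,u},{s,t,u}}
  W234: {{r,v},{t,v},{r,t,v}}
C dims 7,7,2; δ0: rk 5, SNF 1^5; δ1: rk 2, SNF 1^2
Ȟ^0: (7−5)−0=2 ⇒ Z^2
Ȟ^1: (7−2)−5=0 ⇒ 0
Ȟ^2: (2−0)−2=0 ⇒ 0

Ȟ^0(U;F) ≅ Z^2, Ȟ^1(U;F) ≅ 0, Ȟ^2(U;F) ≅ 0


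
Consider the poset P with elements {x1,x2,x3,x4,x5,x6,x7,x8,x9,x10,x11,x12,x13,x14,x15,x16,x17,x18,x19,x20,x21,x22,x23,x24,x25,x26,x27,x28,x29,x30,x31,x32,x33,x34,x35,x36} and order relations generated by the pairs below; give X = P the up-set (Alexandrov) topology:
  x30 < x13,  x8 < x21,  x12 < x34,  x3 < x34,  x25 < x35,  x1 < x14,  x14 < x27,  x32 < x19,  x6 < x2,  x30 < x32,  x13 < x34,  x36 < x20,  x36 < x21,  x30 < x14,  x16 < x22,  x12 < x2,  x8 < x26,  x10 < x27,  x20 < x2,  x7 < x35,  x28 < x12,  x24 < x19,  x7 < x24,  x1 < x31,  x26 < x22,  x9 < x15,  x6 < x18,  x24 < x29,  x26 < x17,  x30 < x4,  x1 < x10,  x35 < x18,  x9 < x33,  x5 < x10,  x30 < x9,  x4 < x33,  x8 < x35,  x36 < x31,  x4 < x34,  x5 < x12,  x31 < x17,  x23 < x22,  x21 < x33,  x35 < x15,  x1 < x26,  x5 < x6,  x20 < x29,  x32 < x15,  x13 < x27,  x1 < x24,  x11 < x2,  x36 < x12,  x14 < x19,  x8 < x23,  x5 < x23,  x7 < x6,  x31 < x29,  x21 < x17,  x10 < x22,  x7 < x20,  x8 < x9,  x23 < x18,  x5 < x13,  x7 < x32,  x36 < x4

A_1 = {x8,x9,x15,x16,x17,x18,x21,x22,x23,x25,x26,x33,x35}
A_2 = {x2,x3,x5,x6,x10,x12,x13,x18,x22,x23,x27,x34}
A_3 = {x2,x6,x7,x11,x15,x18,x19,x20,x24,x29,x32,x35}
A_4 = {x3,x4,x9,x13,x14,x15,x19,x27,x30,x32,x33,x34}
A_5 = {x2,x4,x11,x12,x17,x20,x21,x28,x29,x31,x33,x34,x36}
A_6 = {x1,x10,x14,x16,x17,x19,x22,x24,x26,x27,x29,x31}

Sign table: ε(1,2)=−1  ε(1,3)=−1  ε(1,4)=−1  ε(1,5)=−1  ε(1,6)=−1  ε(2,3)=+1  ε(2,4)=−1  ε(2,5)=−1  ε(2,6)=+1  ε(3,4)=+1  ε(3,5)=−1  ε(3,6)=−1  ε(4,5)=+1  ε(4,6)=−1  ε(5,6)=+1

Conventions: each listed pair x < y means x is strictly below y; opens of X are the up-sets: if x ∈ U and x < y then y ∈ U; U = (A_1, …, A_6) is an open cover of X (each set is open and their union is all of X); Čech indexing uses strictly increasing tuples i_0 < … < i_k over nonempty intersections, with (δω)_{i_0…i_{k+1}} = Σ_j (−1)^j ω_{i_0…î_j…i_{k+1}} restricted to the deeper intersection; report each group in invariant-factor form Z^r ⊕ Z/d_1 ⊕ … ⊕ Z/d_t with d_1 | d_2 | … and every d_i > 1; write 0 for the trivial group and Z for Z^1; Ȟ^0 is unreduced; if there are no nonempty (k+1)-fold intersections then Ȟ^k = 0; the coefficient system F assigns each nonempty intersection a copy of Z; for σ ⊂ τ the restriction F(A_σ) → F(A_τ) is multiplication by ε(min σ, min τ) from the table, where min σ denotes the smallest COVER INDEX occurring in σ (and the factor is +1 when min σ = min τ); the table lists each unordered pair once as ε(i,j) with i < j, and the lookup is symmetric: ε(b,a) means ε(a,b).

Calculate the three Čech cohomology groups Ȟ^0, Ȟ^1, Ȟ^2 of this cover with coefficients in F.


Ȟ^0(U;F) ≅ 0, Ȟ^1(U;F) ≅ Z/2, Ȟ^2(U;F) ≅ Z

nerve simplices:
  A12={x18,x22,x23} A13={x15,x18,x35} A14={x9,x15,x33} A15={x17,x21,x33} A16={x16,x17,x22,x26} A23={x2,x6,x18} A24={x3,x13,x27,x34} A25={x2,x12,x34} A26={x10,x22,x27} A34={x15,x19,x32} A35={x2,x11,x20,x29} A36={x19,x24,x29} A45={x4,x33,x34} A46={x14,x19,x27} A56={x17,x29,x31}
  A123={x18} A126={x22} A134={x15} A145={x33} A156={x17} A235={x2} A245={x34} A246={x27} A346={x19} A356={x29}
C dims 6,15,10; δ0: rk 6, SNF 1^5·2; δ1: rk 9, SNF 1^9
degree 0: 6−6−0 = 0 → Ȟ^0 ≅ 0
degree 1: 15−9−6 = 0 plus torsion [2] → Ȟ^1 ≅ Z/2
degree 2: 10−0−9 = 1 → Ȟ^2 ≅ Z


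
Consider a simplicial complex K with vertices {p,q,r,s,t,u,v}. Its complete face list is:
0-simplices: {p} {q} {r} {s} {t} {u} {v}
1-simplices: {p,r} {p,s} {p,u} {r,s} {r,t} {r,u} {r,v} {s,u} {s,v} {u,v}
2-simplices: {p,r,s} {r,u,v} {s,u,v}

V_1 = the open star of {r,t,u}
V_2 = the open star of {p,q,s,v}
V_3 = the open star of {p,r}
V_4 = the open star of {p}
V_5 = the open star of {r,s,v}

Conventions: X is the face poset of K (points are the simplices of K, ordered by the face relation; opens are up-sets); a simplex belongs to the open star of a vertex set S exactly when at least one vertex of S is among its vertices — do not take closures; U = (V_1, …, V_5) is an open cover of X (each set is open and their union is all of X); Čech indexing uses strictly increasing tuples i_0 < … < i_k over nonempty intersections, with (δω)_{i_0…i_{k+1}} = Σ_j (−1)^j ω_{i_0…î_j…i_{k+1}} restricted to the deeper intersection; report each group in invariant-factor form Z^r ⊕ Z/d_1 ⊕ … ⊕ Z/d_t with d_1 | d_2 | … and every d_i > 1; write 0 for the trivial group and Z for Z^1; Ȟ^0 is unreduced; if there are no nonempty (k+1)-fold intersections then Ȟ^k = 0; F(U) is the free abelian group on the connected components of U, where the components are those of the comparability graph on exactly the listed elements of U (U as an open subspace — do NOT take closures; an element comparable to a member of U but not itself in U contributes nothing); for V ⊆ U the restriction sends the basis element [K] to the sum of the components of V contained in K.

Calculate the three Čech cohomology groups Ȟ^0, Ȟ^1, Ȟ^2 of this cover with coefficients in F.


Ȟ^0 ≅ Z^2; Ȟ^1 ≅ Z; Ȟ^2 ≅ 0

nerve simplices:
  V1={{r},{t},{u},{p,r},{p,u},{r,s},{r,t},{r,u},{r,v},{s,u},{u,v},{p,r,s},{r,u,v},{s,u,v}} V2={{p},{q},{s},{v},{p,r},{p,s},{p,u},{r,s},{r,v},{s,u},{s,v},{u,v},{p,r,s},{r,u,v},{s,u,v}} V3={{p},{r},{p,r},{p,s},{p,u},{r,s},{r,t},{r,u},{r,v},{p,r,s},{r,u,v}} V4={{p},{p,r},{p,s},{p,u},{p,r,s}} V5={{r},{s},{v},{p,r},{p,s},{r,s},{r,t},{r,u},{r,v},{s,u},{s,v},{u,v},{p,r,s},{r,u,v},{s,u,v}}
  V12={{p,r},{p,u},{r,s},{r,v},{s,u},{u,v},{p,r,s},{r,u,v},{s,u,v}} V13={{r},{p,r},{p,u},{r,s},{r,t},{r,u},{r,v},{p,r,s},{r,u,v}} V14={{p,r},{p,u},{p,r,s}} V15={{r},{p,r},{r,s},{r,t},{r,u},{r,v},{s,u},{u,v},{p,r,s},{r,u,v},{s,u,v}} V23={{p},{p,r},{p,s},{p,u},{r,s},{r,v},{p,r,s},{r,u,v}} V24={{p},{p,r},{p,s},{p,u},{p,r,s}} V25={{s},{v},{p,r},{p,s},{r,s},{r,v},{s,u},{s,v},{u,v},{p,r,s},{r,u,v},{s,u,v}} V34={{p},{p,r},{p,s},{p,u},{p,r,s}} V35={{r},{p,r},{p,s},{r,s},{r,t},{r,u},{r,v},{p,r,s},{r,u,v}} V45={{p,r},{p,s},{p,r,s}}
  V123={{p,r},{p,u},{r,s},{r,v},{p,r,s},{r,u,v}} V124={{p,r},{p,u},{p,r,s}} V125={{p,r},{r,s},{r,v},{s,u},{u,v},{p,r,s},{r,u,v},{s,u,v}} V134={{p,r},{p,u},{p,r,s}} V135={{r},{p,r},{r,s},{r,t},{r,u},{r,v},{p,r,s},{r,u,v}} V145={{p,r},{p,r,s}} V234={{p},{p,r},{p,s},{p,u},{p,r,s}} V235={{p,r},{p,s},{r,s},{r,v},{p,r,s},{r,u,v}} V245={{p,r},{p,s},{p,r,s}} V345={{p,r},{p,s},{p,r,s}}
  V1234={{p,r},{p,u},{p,r,s}} V1235={{p,r},{r,s},{r,v},{p,r,s},{r,u,v}} V1245={{p,r},{p,r,s}} V1345={{p,r},{p,r,s}} V2345={{p,r},{p,s},{p,r,s}}
  V12345={{p,r},{p,r,s}}
components per intersection:
  V1: {{r},{t},{u},{p,r},{p,u},{r,s},{r,t},{r,u},{r,v},{s,u},{u,v},{p,r,s},{r,u,v},{s,u,v}}
  V2: {{p},{s},{v},{p,r},{p,s},{p,u},{r,s},{r,v},{s,u},{s,v},{u,v},{p,r,s},{r,u,v},{s,u,v}} {{q}}
  V3: {{p},{r},{p,r},{p,s},{p,u},{r,s},{r,t},{r,u},{r,v},{p,r,s},{r,u,v}}
  V4: {{p},{p,r},{p,s},{p,u},{p,r,s}}
  V5: {{r},{s},{v},{p,r},{p,s},{r,s},{r,t},{r,u},{r,v},{s,u},{s,v},{u,v},{p,r,s},{r,u,v},{s,u,v}}
  V12: {{p,r},{r,s},{p,r,s}} {{p,u}} {{r,v},{s,u},{u,v},{r,u,v},{s,u,v}}
  V13: {{r},{p,r},{r,s},{r,t},{r,u},{r,v},{p,r,s},{r,u,v}} {{p,u}}
  V14: {{p,r},{p,r,s}} {{p,u}}
  V15: {{r},{p,r},{r,s},{r,t},{r,u},{r,v},{s,u},{u,v},{p,r,s},{r,u,v},{s,u,v}}
  V23: {{p},{p,r},{p,s},{p,u},{r,s},{p,r,s}} {{r,v},{r,u,v}}
  V24: {{p},{p,r},{p,s},{p,u},{p,r,s}}
  V25: {{s},{v},{p,r},{p,s},{r,s},{r,v},{s,u},{s,v},{u,v},{p,r,s},{r,u,v},{s,u,v}}
  V34: {{p},{p,r},{p,s},{p,u},{p,r,s}}
  V35: {{r},{p,r},{p,s},{r,s},{r,t},{r,u},{r,v},{p,r,s},{r,u,v}}
  V45: {{p,r},{p,s},{p,r,s}}
  V123: {{p,r},{r,s},{p,r,s}} {{p,u}} {{r,v},{r,u,v}}
  V124: {{p,r},{p,r,s}} {{p,u}}
  V125: {{p,r},{r,s},{p,r,s}} {{r,v},{s,u},{u,v},{r,u,v},{s,u,v}}
  V134: {{p,r},{p,r,s}} {{p,u}}
  V135: {{r},{p,r},{r,s},{r,t},{r,u},{r,v},{p,r,s},{r,u,v}}
  V145: {{p,r},{p,r,s}}
  V234: {{p},{p,r},{p,s},{p,u},{p,r,s}}
  V235: {{p,r},{p,s},{r,s},{p,r,s}} {{r,v},{r,u,v}}
  V245: {{p,r},{p,s},{p,r,s}}
  V345: {{p,r},{p,s},{p,r,s}}
  V1234: {{p,r},{p,r,s}} {{p,u}}
  V1235: {{p,r},{r,s},{p,r,s}} {{r,v},{r,u,v}}
  V1245: {{p,r},{p,r,s}}
  V1345: {{p,r},{p,r,s}}
  V2345: {{p,r},{p,s},{p,r,s}}
  V12345: {{p,r},{p,r,s}}
C dims 6,15,16,7; δ0: rk 4, SNF 1^4; δ1: rk 10, SNF 1^10; δ2: rk 6, SNF 1^6
degree 0: 6−4−0 = 2 → Ȟ^0 ≅ Z^2
degree 1: 15−10−4 = 1 → Ȟ^1 ≅ Z
degree 2: 16−6−10 = 0 → Ȟ^2 ≅ 0


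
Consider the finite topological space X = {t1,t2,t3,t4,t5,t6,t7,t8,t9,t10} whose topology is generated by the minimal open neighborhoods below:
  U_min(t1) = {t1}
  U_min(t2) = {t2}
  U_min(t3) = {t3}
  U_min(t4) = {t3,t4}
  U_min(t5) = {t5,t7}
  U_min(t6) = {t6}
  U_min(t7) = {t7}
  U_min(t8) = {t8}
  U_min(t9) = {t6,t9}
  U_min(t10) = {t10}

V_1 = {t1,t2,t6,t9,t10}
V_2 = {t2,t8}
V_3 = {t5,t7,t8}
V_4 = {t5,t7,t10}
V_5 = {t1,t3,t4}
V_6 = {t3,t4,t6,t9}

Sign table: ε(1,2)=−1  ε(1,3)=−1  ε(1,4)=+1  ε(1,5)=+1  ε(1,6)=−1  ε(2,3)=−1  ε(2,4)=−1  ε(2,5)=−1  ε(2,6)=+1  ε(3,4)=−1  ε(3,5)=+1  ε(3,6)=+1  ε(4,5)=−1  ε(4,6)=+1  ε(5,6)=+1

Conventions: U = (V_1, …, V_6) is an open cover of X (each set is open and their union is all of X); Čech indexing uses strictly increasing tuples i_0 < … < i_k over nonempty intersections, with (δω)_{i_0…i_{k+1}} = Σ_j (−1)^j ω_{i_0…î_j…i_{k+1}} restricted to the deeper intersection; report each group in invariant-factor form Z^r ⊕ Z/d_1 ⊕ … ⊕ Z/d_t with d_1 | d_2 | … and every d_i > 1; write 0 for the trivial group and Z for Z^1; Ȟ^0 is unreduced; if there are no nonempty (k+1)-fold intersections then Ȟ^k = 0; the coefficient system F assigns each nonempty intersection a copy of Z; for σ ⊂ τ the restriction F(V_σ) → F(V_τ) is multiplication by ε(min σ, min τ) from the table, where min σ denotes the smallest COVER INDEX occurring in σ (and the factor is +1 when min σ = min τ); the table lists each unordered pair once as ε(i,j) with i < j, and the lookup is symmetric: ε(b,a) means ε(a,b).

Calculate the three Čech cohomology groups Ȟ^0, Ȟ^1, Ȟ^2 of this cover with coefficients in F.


Ȟ^0 = 0; Ȟ^1 = Z ⊕ Z/2; Ȟ^2 = 0

nonempty intersections:
  V12={t2} V14={t10} V15={t1} V16={t6,t9} V23={t8} V34={t5,t7} V56={t3,t4}
C dims 6,7; δ0: rk 6, SNF 1^5·2
Ȟ^0: (6−6)−0=0 ⇒ 0
Ȟ^1: (7−0)−6=1 plus torsion [2] ⇒ Z ⊕ Z/2
Ȟ^2: (0−0)−0=0 ⇒ 0
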